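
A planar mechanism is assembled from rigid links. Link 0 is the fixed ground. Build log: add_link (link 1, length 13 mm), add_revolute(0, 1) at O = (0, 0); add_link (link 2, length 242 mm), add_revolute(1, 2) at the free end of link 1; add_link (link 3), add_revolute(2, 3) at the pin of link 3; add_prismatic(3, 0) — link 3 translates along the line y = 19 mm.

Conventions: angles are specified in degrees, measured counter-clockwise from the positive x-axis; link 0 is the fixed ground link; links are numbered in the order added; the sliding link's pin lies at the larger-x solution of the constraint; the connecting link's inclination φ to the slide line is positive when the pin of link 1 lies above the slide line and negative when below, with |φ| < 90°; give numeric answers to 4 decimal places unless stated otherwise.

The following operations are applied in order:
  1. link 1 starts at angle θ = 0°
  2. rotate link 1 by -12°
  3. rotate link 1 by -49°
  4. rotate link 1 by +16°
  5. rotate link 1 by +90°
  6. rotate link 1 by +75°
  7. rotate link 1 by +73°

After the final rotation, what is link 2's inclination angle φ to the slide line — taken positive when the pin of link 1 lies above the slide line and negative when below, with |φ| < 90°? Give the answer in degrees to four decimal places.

geometry: r = 13 mm, L = 242 mm, e = 19 mm; θ starts at 0°
rotate link 1 by -12°: θ ← 0° -12° = -12°
rotate link 1 by -49°: θ ← -12° -49° = -61°
rotate link 1 by +16°: θ ← -61° +16° = -45°
rotate link 1 by +90°: θ ← -45° +90° = 45°
rotate link 1 by +75°: θ ← 45° +75° = 120°
rotate link 1 by +73°: θ ← 120° +73° = 193°
h = r sin θ − e = -2.924364 − 19 = -21.924364
sin φ = h / L = -21.924364 / 242 = -0.09059654
φ = arcsin(-0.09059654) = -5.197927°

-5.1979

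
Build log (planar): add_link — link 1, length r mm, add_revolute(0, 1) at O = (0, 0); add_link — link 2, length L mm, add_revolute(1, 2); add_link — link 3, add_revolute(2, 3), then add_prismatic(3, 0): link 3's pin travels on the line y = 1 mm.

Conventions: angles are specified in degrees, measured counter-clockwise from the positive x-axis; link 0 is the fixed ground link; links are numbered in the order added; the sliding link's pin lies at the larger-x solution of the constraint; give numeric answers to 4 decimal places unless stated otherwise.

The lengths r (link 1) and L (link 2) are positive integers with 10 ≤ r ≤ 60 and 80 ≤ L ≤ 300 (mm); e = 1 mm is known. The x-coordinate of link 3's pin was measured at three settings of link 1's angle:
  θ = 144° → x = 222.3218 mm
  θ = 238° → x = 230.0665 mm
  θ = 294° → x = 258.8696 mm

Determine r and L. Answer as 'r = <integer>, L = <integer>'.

constraint per measurement: (x − r cos θ)² + (r sin θ − e)² = L²
subtracting the θ₁ and θ₂ equations cancels the r² and L² terms:
r = (x₁² − x₂²) / (2[(x₁cos θ₁ + e sin θ₁) − (x₂cos θ₂ + e sin θ₂)]) = 31.0001 → r = 31
L² = (x₁ − r cos θ₁)² + (r sin θ₁ − e)² = 61503.9912 → L = 248.0000 → L = 248
check at θ₃=294°: x = 258.8696 (printed 258.8696) ✓

r = 31, L = 248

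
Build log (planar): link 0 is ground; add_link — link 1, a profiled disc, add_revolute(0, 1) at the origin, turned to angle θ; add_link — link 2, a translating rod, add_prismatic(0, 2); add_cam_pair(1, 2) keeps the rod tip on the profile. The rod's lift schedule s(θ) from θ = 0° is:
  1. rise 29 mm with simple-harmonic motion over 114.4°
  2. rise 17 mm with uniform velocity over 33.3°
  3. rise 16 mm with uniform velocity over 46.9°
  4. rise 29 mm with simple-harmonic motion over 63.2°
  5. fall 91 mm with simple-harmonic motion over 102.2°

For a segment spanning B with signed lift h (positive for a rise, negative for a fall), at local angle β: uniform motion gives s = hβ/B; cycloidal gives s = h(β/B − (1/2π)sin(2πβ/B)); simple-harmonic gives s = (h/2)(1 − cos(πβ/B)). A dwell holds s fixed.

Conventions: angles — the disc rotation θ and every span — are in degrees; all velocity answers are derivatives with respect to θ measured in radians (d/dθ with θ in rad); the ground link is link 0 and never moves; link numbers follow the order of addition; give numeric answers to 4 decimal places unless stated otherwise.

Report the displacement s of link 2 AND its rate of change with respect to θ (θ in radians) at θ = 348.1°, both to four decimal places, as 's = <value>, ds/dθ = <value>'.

seg 1 [0°–114.4°] simple-harmonic, h=29: full span → s += 29 → s = 29.0000
seg 2 [114.4°–147.7°] uniform, h=17: full span → s += 17 → s = 46.0000
seg 3 [147.7°–194.6°] uniform, h=16: full span → s += 16 → s = 62.0000
seg 4 [194.6°–257.8°] simple-harmonic, h=29: full span → s += 29 → s = 91.0000
seg 5 [257.8°–360°] simple-harmonic, h=-91: θ=348.1° here. β=90.3, B=102.2. -91/2·(1 − cos(π·0.8836)) = -87.9896 → s = 3.0104
velocity in seg [257.8°–360°] (simple-harmonic), θ in radians: β = 90.3° = 1.5760 rad, B = 102.2° = 1.7837 rad; ds/dθ = (πh/(2B)) sin(πβ/B) = (π·(-91)/(2·1.7837)) sin(π·0.8836) = -28.664859 mm/rad

s = 3.0104, ds/dθ = -28.6649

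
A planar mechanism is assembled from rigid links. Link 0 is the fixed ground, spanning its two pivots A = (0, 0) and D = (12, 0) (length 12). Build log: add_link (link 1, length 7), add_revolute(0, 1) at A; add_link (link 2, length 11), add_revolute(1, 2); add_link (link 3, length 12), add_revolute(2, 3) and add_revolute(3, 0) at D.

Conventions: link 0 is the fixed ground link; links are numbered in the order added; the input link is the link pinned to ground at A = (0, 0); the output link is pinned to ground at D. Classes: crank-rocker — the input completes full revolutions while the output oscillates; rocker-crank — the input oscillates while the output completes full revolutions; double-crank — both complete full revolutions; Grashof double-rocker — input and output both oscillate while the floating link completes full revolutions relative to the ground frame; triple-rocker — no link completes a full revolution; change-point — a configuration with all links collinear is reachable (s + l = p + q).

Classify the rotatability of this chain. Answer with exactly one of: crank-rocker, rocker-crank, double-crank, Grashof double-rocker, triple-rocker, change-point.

lengths: ground=12, input=7, coupler=11, output=12
sorted: s=7 (shortest), l=12 (longest), p+q=23
s + l = 19 vs p + q = 23
s + l < p + q (Grashof) with shortest = input link → crank-rocker

crank-rocker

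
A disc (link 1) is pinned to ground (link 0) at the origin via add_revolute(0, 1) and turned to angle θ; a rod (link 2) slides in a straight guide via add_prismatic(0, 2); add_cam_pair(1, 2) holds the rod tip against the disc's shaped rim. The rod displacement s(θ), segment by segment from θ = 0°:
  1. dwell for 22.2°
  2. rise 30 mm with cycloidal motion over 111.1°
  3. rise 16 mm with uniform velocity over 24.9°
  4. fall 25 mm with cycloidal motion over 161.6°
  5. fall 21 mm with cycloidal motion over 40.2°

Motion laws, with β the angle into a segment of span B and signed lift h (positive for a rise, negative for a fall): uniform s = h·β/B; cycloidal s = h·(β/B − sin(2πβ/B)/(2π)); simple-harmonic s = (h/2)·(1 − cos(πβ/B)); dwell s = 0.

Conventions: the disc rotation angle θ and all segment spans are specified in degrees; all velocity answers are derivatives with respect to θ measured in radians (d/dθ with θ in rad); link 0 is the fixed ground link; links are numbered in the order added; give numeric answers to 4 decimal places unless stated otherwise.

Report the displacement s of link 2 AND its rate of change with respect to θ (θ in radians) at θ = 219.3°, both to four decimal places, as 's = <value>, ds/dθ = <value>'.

segment 1 (0° to 22.2°, dwell): s unchanged at 0.0000
segment 2 (22.2° to 133.3°, cycloidal, h = 30) is passed completely: s = 0.0000 + (30) = 30.0000
segment 3 (133.3° to 158.2°, uniform, h = 16) is passed completely: s = 30.0000 + (16) = 46.0000
θ = 219.3° falls in segment 4 (158.2° to 319.8°, cycloidal, h = -25): β = 219.3 − 158.2 = 61.1°, B = 161.6°; Δs = -25·(0.3781 − sin(2π·0.3781)/(2π)) = -6.6941; s = 46.0000 − 6.6941 = 39.3059
velocity in seg [158.2°–319.8°] (cycloidal), θ in radians: β = 61.1° = 1.0664 rad, B = 161.6° = 2.8205 rad; ds/dθ = (h/B)(1 − cos(2πβ/B)) = ((-25)/2.8205)(1 − cos(2π·0.3781)) = -15.252155 mm/rad

s = 39.3059, ds/dθ = -15.2522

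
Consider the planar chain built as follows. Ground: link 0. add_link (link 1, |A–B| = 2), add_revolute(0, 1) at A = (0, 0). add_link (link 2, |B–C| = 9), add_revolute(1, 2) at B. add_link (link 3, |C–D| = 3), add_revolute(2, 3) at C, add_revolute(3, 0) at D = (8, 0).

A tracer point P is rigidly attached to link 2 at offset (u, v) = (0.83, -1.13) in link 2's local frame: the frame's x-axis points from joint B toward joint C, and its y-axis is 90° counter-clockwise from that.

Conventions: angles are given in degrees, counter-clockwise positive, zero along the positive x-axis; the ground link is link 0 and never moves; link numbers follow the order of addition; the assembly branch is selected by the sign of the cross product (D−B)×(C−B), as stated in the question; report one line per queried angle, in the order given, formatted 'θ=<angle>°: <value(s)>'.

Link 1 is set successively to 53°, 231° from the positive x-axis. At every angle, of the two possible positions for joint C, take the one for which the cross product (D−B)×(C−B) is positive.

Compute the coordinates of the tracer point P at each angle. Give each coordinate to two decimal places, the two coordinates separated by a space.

A=(0,0), D=(8.00,0)
θ=53°: B = A + 2.00·(cos53°, sin53°) = (1.2036, 1.5973)
θ=53°: |BD| = 6.9815
θ=53°: circle(B,9.00) ∩ circle(D,3.00): a=8.6472, h=2.4951
θ=53°:   candidates: C₊=(10.1923,2.0478) cross=17.420; C₋=(9.0507,-2.8100) cross=-17.420
θ=53°:   branch + wants cross > 0 → take C=(10.1923,2.0478) (cross=17.420)
θ=53°: ex = (C−B)/|BC| = (0.9987,0.0501); ey = (-0.0501,0.9987)
θ=53°: P = B + 0.83·ex + -1.13·ey = (2.0892,0.5102)
θ=231°: B = A + 2.00·(cos231°, sin231°) = (-1.2586, -1.5543)
θ=231°: |BD| = 9.3882
θ=231°: circle(B,9.00) ∩ circle(D,3.00): a=8.5287, h=2.8742
θ=231°:   candidates: C₊=(6.6765,2.6923) cross=26.984; C₋=(7.6282,-2.9769) cross=-26.984
θ=231°:   branch + wants cross > 0 → take C=(6.6765,2.6923) (cross=26.984)
θ=231°: ex = (C−B)/|BC| = (0.8817,0.4718); ey = (-0.4718,0.8817)
θ=231°: P = B + 0.83·ex + -1.13·ey = (0.0063,-2.1590)

θ=53°: 2.09 0.51
θ=231°: 0.01 -2.16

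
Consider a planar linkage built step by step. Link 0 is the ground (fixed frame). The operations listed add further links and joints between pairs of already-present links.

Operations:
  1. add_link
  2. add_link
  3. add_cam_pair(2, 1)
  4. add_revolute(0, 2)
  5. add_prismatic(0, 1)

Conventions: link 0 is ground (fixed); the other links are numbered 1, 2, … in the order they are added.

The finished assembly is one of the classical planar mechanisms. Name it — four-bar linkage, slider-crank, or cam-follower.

links: 3 (incl. ground); joints: 1 revolute, 1 prismatic, 1 higher (cam) pair, forming one closed loop
3 links, revolute + prismatic + higher pair in one loop → cam-follower

cam-follower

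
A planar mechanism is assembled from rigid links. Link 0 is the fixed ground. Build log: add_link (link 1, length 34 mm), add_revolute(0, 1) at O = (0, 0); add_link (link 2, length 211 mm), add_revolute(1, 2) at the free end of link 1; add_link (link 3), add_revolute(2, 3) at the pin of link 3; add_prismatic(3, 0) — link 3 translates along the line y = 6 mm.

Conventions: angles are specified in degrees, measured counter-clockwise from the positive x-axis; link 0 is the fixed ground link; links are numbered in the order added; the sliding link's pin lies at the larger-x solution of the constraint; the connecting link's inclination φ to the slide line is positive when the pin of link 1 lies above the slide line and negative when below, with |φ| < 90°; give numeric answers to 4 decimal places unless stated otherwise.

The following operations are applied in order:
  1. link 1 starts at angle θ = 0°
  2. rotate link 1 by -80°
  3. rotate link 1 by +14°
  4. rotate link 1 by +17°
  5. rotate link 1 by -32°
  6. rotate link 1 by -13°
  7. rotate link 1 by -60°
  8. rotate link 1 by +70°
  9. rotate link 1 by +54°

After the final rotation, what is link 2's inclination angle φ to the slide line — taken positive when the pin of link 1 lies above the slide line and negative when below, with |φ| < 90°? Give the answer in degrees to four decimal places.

geometry: r = 34 mm, L = 211 mm, e = 6 mm; θ starts at 0°
rotate link 1 by -80°: θ ← 0° -80° = -80°
rotate link 1 by +14°: θ ← -80° +14° = -66°
rotate link 1 by +17°: θ ← -66° +17° = -49°
rotate link 1 by -32°: θ ← -49° -32° = -81°
rotate link 1 by -13°: θ ← -81° -13° = -94°
rotate link 1 by -60°: θ ← -94° -60° = -154°
rotate link 1 by +70°: θ ← -154° +70° = -84°
rotate link 1 by +54°: θ ← -84° +54° = -30°
h = r sin θ − e = -17.000000 − 6 = -23.000000
sin φ = h / L = -23.000000 / 211 = -0.10900474
φ = arcsin(-0.10900474) = -6.257946°

-6.2579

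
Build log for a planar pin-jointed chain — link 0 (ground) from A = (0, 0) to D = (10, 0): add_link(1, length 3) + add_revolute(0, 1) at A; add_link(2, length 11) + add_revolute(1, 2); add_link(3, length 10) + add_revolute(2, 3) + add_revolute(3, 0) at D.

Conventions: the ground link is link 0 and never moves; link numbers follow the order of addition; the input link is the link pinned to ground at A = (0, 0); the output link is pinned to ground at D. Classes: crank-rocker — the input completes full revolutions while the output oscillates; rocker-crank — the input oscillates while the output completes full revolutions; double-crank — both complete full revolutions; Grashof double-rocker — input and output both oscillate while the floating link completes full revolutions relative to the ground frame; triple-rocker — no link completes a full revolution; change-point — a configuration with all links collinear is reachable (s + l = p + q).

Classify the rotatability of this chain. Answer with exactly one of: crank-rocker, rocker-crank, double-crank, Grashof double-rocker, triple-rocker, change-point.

lengths: ground=10, input=3, coupler=11, output=10
sorted: s=3 (shortest), l=11 (longest), p+q=20
s + l = 14 vs p + q = 20
s + l < p + q (Grashof) with shortest = input link → crank-rocker

crank-rocker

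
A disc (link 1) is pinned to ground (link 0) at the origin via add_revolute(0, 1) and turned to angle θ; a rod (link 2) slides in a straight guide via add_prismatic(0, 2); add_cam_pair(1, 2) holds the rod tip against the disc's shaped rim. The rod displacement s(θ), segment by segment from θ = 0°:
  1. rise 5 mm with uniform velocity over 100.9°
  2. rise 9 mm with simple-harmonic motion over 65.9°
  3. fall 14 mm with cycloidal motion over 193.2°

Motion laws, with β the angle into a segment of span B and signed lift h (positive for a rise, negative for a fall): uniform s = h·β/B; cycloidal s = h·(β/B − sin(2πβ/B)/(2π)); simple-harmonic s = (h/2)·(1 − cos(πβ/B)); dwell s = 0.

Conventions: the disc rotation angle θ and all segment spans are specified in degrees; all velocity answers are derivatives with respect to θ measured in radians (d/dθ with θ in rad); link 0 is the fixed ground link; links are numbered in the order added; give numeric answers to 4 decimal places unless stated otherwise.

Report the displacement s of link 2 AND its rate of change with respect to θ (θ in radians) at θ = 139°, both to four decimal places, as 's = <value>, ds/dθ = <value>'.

segment 1 (0° to 100.9°, uniform, h = 5) is passed completely: s = 0.0000 + (5) = 5.0000
θ = 139° falls in segment 2 (100.9° to 166.8°, simple-harmonic, h = 9): β = 139 − 100.9 = 38.1°, B = 65.9°; Δs = 9/2·(1 − cos(π·0.5781)) = 5.5937; s = 5.0000 + 5.5937 = 10.5937
velocity in seg [100.9°–166.8°] (simple-harmonic), θ in radians: β = 38.1° = 0.6650 rad, B = 65.9° = 1.1502 rad; ds/dθ = (πh/(2B)) sin(πβ/B) = (π·9/(2·1.1502)) sin(π·0.5781) = 11.922772 mm/rad

s = 10.5937, ds/dθ = 11.9228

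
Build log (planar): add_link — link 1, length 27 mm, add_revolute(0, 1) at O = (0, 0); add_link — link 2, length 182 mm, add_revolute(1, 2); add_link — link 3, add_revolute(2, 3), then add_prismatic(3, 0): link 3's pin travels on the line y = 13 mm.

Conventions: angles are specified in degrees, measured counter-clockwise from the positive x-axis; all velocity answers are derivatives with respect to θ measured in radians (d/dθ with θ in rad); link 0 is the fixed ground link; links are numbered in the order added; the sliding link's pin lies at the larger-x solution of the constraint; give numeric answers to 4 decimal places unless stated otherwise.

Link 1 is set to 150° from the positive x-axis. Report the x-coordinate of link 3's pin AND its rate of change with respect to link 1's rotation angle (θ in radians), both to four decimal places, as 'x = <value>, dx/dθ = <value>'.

geometry: r = 27 mm, L = 182 mm, e = 13 mm
crank pin P = (r cos θ, r sin θ) = (-23.382686, 13.500000)
h = r sin θ − e = 13.500000 − 13 = 0.500000
x = r cos θ + √(L² − h²) = -23.382686 + 181.999313 = 158.616627
dx/dθ = −r sin θ − h·r cos θ/√(L² − h²) (θ in radians; h = 0.500000) = -13.435762

x = 158.6166, dx/dθ = -13.4358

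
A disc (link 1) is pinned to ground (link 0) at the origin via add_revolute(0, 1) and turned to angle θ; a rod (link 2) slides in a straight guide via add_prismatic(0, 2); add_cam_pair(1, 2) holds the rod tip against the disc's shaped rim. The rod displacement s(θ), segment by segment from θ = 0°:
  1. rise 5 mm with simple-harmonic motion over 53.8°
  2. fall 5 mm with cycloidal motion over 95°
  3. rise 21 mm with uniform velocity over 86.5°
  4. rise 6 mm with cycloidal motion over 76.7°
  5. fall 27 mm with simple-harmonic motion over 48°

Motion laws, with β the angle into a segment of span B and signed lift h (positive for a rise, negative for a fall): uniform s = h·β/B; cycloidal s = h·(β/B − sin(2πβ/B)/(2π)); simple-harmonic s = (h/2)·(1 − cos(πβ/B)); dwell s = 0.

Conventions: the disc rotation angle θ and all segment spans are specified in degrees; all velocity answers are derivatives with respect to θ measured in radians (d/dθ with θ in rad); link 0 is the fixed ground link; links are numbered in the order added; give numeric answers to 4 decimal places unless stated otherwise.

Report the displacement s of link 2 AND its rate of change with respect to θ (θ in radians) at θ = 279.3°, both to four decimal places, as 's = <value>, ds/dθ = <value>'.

segment 1 (0° to 53.8°, simple-harmonic, h = 5) is passed completely: s = 0.0000 + (5) = 5.0000
segment 2 (53.8° to 148.8°, cycloidal, h = -5) is passed completely: s = 5.0000 + (-5) = 0.0000
segment 3 (148.8° to 235.3°, uniform, h = 21) is passed completely: s = 0.0000 + (21) = 21.0000
θ = 279.3° falls in segment 4 (235.3° to 312°, cycloidal, h = 6): β = 279.3 − 235.3 = 44°, B = 76.7°; Δs = 6·(0.5737 − sin(2π·0.5737)/(2π)) = 3.8684; s = 21.0000 + 3.8684 = 24.8684
velocity in seg [235.3°–312°] (cycloidal), θ in radians: β = 44° = 0.7679 rad, B = 76.7° = 1.3387 rad; ds/dθ = (h/B)(1 − cos(2πβ/B)) = (6/1.3387)(1 − cos(2π·0.5737)) = 8.492566 mm/rad

s = 24.8684, ds/dθ = 8.4926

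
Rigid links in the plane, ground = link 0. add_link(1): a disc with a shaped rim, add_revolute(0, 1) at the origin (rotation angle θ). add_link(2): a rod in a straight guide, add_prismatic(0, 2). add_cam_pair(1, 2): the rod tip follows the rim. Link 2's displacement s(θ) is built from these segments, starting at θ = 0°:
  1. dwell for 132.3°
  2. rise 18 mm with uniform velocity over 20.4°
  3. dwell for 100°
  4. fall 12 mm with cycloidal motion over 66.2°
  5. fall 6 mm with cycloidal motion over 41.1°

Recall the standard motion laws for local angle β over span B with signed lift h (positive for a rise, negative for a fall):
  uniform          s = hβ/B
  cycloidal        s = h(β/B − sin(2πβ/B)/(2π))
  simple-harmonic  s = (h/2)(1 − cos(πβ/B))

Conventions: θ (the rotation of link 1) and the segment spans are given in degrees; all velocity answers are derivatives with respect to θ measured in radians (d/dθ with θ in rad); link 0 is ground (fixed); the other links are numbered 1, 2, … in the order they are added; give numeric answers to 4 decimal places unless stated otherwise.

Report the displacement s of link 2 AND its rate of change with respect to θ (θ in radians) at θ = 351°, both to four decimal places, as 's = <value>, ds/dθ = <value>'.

segment 1 (0° to 132.3°, dwell): s unchanged at 0.0000
segment 2 (132.3° to 152.7°, uniform, h = 18) is passed completely: s = 0.0000 + (18) = 18.0000
segment 3 (152.7° to 252.7°, dwell): s unchanged at 18.0000
segment 4 (252.7° to 318.9°, cycloidal, h = -12) is passed completely: s = 18.0000 + (-12) = 6.0000
θ = 351° falls in segment 5 (318.9° to 360°, cycloidal, h = -6): β = 351 − 318.9 = 32.1°, B = 41.1°; Δs = -6·(0.7810 − sin(2π·0.7810)/(2π)) = -5.6230; s = 6.0000 − 5.6230 = 0.3770
velocity in seg [318.9°–360°] (cycloidal), θ in radians: β = 32.1° = 0.5603 rad, B = 41.1° = 0.7173 rad; ds/dθ = (h/B)(1 − cos(2πβ/B)) = ((-6)/0.7173)(1 − cos(2π·0.7810)) = -6.744303 mm/rad

s = 0.3770, ds/dθ = -6.7443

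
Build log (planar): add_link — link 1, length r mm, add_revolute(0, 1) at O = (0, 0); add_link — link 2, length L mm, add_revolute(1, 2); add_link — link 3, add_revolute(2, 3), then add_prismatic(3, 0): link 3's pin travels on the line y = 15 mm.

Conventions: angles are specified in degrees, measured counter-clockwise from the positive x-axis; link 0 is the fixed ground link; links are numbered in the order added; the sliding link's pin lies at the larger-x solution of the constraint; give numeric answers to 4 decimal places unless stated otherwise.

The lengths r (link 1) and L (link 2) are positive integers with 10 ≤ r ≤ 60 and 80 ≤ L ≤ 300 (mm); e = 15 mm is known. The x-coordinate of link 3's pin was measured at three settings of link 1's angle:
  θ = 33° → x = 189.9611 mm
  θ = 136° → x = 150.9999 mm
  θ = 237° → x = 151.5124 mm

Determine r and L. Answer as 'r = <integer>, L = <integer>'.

constraint per measurement: (x − r cos θ)² + (r sin θ − e)² = L²
subtracting the θ₁ and θ₂ equations cancels the r² and L² terms:
r = (x₁² − x₂²) / (2[(x₁cos θ₁ + e sin θ₁) − (x₂cos θ₂ + e sin θ₂)]) = 25.0000 → r = 25
L² = (x₁ − r cos θ₁)² + (r sin θ₁ − e)² = 28561.0011 → L = 169.0000 → L = 169
check at θ₃=237°: x = 151.5124 (printed 151.5124) ✓

r = 25, L = 169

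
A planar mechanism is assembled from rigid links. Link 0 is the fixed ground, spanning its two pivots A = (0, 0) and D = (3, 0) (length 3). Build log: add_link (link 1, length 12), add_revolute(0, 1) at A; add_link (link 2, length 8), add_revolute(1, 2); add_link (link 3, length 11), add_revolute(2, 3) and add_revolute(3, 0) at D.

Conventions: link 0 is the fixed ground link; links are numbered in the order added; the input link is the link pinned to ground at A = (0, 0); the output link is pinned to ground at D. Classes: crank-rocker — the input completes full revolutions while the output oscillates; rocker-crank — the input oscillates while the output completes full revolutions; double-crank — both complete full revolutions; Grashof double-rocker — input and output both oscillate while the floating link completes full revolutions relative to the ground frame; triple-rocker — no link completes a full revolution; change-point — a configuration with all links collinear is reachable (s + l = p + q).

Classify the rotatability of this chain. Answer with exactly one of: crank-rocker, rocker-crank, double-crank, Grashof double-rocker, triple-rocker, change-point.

lengths: ground=3, input=12, coupler=8, output=11
sorted: s=3 (shortest), l=12 (longest), p+q=19
s + l = 15 vs p + q = 19
s + l < p + q (Grashof) with shortest = ground link → double-crank

double-crank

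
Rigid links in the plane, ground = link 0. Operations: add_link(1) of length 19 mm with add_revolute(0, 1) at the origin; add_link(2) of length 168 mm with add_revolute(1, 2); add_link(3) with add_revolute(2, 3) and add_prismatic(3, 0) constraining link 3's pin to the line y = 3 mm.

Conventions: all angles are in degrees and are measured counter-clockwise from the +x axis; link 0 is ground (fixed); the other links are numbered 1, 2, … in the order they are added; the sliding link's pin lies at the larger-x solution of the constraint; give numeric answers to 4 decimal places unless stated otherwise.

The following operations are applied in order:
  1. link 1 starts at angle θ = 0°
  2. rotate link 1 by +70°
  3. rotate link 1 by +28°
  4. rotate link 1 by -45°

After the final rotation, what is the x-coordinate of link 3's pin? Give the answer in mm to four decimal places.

geometry: r = 19 mm, L = 168 mm, e = 3 mm; θ starts at 0°
rotate link 1 by +70°: θ ← 0° +70° = 70°
rotate link 1 by +28°: θ ← 70° +28° = 98°
rotate link 1 by -45°: θ ← 98° -45° = 53°
crank pin P = (r cos θ, r sin θ) = (11.434485, 15.174075)
h = r sin θ − e = 15.174075 − 3 = 12.174075
x = r cos θ + √(L² − h²) = 11.434485 + 167.558324 = 178.992809

178.9928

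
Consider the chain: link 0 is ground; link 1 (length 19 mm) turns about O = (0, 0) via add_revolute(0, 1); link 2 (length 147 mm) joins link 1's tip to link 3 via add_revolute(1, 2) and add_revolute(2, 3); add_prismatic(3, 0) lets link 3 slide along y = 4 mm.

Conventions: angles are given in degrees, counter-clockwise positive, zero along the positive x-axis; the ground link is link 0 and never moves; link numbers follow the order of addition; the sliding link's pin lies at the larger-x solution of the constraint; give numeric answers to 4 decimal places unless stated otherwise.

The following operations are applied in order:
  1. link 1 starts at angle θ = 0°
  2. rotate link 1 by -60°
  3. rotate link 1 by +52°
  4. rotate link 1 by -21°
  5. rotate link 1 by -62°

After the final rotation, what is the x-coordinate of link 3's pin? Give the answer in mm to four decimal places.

geometry: r = 19 mm, L = 147 mm, e = 4 mm; θ starts at 0°
rotate link 1 by -60°: θ ← 0° -60° = -60°
rotate link 1 by +52°: θ ← -60° +52° = -8°
rotate link 1 by -21°: θ ← -8° -21° = -29°
rotate link 1 by -62°: θ ← -29° -62° = -91°
crank pin P = (r cos θ, r sin θ) = (-0.331596, -18.997106)
h = r sin θ − e = -18.997106 − 4 = -22.997106
x = r cos θ + √(L² − h²) = -0.331596 + 145.189990 = 144.858394

144.8584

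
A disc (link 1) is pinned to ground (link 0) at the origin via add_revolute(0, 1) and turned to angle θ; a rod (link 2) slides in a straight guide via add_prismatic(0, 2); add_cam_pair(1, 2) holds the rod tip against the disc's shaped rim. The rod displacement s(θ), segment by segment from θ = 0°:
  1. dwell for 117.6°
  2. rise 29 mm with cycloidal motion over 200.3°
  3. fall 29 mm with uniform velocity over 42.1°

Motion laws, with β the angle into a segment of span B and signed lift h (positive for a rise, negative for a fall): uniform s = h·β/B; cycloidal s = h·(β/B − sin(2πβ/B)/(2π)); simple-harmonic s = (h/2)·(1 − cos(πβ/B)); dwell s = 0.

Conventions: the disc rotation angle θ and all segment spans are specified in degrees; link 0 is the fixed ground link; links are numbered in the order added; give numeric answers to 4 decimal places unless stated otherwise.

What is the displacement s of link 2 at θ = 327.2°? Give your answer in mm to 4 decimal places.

segment 1 (0° to 117.6°, dwell): s unchanged at 0.0000
segment 2 (117.6° to 317.9°, cycloidal, h = 29) is passed completely: s = 0.0000 + (29) = 29.0000
θ = 327.2° falls in segment 3 (317.9° to 360°, uniform, h = -29): β = 327.2 − 317.9 = 9.3°, B = 42.1°; Δs = -29·9.3/42.1 = -6.4062; s = 29.0000 − 6.4062 = 22.5938

22.5938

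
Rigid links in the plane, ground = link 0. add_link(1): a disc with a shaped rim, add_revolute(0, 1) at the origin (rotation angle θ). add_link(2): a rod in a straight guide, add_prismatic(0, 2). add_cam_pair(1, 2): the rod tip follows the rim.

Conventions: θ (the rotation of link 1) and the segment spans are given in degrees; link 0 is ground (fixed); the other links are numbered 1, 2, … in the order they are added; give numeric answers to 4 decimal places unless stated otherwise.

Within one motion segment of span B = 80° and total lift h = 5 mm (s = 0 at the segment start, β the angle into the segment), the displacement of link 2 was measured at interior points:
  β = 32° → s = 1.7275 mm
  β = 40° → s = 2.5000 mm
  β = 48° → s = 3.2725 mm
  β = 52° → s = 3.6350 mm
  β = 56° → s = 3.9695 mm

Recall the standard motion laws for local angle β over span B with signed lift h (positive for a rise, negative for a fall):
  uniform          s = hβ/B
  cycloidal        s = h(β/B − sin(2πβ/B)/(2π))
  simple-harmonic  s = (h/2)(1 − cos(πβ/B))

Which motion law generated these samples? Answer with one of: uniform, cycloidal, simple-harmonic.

candidates at β/B = r: uniform s = h·r (linear in β); cycloidal s = h·(r − sin(2πr)/(2π)); simple-harmonic s = (h/2)(1 − cos(πr))
β=32°: printed 1.7275 | uniform 2.0000, cycloidal 1.5323, simple-harmonic 1.7275
β=40°: printed 2.5000 | uniform 2.5000, cycloidal 2.5000, simple-harmonic 2.5000
β=48°: printed 3.2725 | uniform 3.0000, cycloidal 3.4677, simple-harmonic 3.2725
β=52°: printed 3.6350 | uniform 3.2500, cycloidal 3.8938, simple-harmonic 3.6350
β=56°: printed 3.9695 | uniform 3.5000, cycloidal 4.2568, simple-harmonic 3.9695
only one law matches every sample → simple-harmonic

simple-harmonic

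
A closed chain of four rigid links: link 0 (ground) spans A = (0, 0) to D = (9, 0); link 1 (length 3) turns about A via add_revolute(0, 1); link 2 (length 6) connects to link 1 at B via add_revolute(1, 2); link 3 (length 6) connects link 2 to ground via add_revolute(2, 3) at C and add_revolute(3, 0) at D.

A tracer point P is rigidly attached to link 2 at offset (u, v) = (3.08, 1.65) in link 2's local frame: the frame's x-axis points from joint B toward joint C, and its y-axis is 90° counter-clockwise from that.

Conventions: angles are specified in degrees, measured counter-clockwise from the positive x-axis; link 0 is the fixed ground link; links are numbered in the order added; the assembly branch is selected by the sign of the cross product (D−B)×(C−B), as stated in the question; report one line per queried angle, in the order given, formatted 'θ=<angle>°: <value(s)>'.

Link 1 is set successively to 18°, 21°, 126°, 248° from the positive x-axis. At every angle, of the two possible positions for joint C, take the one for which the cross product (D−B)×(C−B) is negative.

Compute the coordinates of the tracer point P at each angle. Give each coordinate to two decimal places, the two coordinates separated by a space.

A=(0,0), D=(9.00,0)
θ=18°: B = A + 3.00·(cos18°, sin18°) = (2.8532, 0.9271)
θ=18°: |BD| = 6.2163
θ=18°: circle(B,6.00) ∩ circle(D,6.00): a=3.1082, h=5.1322
θ=18°:   candidates: C₊=(6.6920,5.5383) cross=31.903; C₋=(5.1612,-4.6113) cross=-31.903
θ=18°:   branch - wants cross < 0 → take C=(5.1612,-4.6113) (cross=-31.903)
θ=18°: ex = (C−B)/|BC| = (0.3847,-0.9231); ey = (0.9231,0.3847)
θ=18°: P = B + 3.08·ex + 1.65·ey = (5.5610,-1.2812)
θ=21°: B = A + 3.00·(cos21°, sin21°) = (2.8007, 1.0751)
θ=21°: |BD| = 6.2918
θ=21°: circle(B,6.00) ∩ circle(D,6.00): a=3.1459, h=5.1091
θ=21°:   candidates: C₊=(6.7734,5.5716) cross=32.146; C₋=(5.0274,-4.4964) cross=-32.146
θ=21°:   branch - wants cross < 0 → take C=(5.0274,-4.4964) (cross=-32.146)
θ=21°: ex = (C−B)/|BC| = (0.3711,-0.9286); ey = (0.9286,0.3711)
θ=21°: P = B + 3.08·ex + 1.65·ey = (5.4759,-1.1726)
θ=126°: B = A + 3.00·(cos126°, sin126°) = (-1.7634, 2.4271)
θ=126°: |BD| = 11.0336
θ=126°: circle(B,6.00) ∩ circle(D,6.00): a=5.5168, h=2.3590
θ=126°:   candidates: C₊=(4.1372,3.5147) cross=26.028; C₋=(3.0994,-1.0877) cross=-26.028
θ=126°:   branch - wants cross < 0 → take C=(3.0994,-1.0877) (cross=-26.028)
θ=126°: ex = (C−B)/|BC| = (0.8105,-0.5858); ey = (0.5858,0.8105)
θ=126°: P = B + 3.08·ex + 1.65·ey = (1.6994,1.9601)
θ=248°: B = A + 3.00·(cos248°, sin248°) = (-1.1238, -2.7816)
θ=248°: |BD| = 10.4990
θ=248°: circle(B,6.00) ∩ circle(D,6.00): a=5.2495, h=2.9057
θ=248°:   candidates: C₊=(3.1683,1.4110) cross=30.506; C₋=(4.7079,-4.1926) cross=-30.506
θ=248°:   branch - wants cross < 0 → take C=(4.7079,-4.1926) (cross=-30.506)
θ=248°: ex = (C−B)/|BC| = (0.9720,-0.2352); ey = (0.2352,0.9720)
θ=248°: P = B + 3.08·ex + 1.65·ey = (2.2578,-1.9022)

θ=18°: 5.56 -1.28
θ=21°: 5.48 -1.17
θ=126°: 1.70 1.96
θ=248°: 2.26 -1.90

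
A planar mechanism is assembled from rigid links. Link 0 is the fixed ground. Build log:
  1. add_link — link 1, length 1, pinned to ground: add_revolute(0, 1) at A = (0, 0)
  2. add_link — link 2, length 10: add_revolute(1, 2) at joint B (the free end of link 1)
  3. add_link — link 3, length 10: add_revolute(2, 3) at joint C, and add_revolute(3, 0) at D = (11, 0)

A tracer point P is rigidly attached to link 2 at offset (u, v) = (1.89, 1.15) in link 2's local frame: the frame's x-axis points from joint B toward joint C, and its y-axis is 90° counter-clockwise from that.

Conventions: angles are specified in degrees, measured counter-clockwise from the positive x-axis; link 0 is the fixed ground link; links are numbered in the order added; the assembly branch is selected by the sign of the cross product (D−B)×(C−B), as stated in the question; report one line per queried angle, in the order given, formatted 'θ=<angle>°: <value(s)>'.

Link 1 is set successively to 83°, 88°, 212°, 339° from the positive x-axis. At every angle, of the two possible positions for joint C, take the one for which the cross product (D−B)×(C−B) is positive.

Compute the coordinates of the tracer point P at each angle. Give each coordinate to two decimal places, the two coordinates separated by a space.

A=(0,0), D=(11.00,0)
θ=83°: B = A + 1.00·(cos83°, sin83°) = (0.1219, 0.9925)
θ=83°: |BD| = 10.9233
θ=83°: circle(B,10.00) ∩ circle(D,10.00): a=5.4617, h=8.3768
θ=83°:   candidates: C₊=(6.3221,8.8384) cross=91.502; C₋=(4.7998,-7.8458) cross=-91.502
θ=83°:   branch + wants cross > 0 → take C=(6.3221,8.8384) (cross=91.502)
θ=83°: ex = (C−B)/|BC| = (0.6200,0.7846); ey = (-0.7846,0.6200)
θ=83°: P = B + 1.89·ex + 1.15·ey = (0.3914,3.1884)
θ=88°: B = A + 1.00·(cos88°, sin88°) = (0.0349, 0.9994)
θ=88°: |BD| = 11.0105
θ=88°: circle(B,10.00) ∩ circle(D,10.00): a=5.5053, h=8.3482
θ=88°:   candidates: C₊=(6.2752,8.8134) cross=91.918; C₋=(4.7597,-7.8140) cross=-91.918
θ=88°:   branch + wants cross > 0 → take C=(6.2752,8.8134) (cross=91.918)
θ=88°: ex = (C−B)/|BC| = (0.6240,0.7814); ey = (-0.7814,0.6240)
θ=88°: P = B + 1.89·ex + 1.15·ey = (0.3157,3.1939)
θ=212°: B = A + 1.00·(cos212°, sin212°) = (-0.8480, -0.5299)
θ=212°: |BD| = 11.8599
θ=212°: circle(B,10.00) ∩ circle(D,10.00): a=5.9299, h=8.0521
θ=212°:   candidates: C₊=(4.7162,7.7791) cross=95.497; C₋=(5.4358,-8.3090) cross=-95.497
θ=212°:   branch + wants cross > 0 → take C=(4.7162,7.7791) (cross=95.497)
θ=212°: ex = (C−B)/|BC| = (0.5564,0.8309); ey = (-0.8309,0.5564)
θ=212°: P = B + 1.89·ex + 1.15·ey = (-0.7519,1.6804)
θ=339°: B = A + 1.00·(cos339°, sin339°) = (0.9336, -0.3584)
θ=339°: |BD| = 10.0728
θ=339°: circle(B,10.00) ∩ circle(D,10.00): a=5.0364, h=8.6391
θ=339°:   candidates: C₊=(5.6594,8.4545) cross=87.020; C₋=(6.2742,-8.8129) cross=-87.020
θ=339°:   branch + wants cross > 0 → take C=(5.6594,8.4545) (cross=87.020)
θ=339°: ex = (C−B)/|BC| = (0.4726,0.8813); ey = (-0.8813,0.4726)
θ=339°: P = B + 1.89·ex + 1.15·ey = (0.8133,1.8507)

θ=83°: 0.39 3.19
θ=88°: 0.32 3.19
θ=212°: -0.75 1.68
θ=339°: 0.81 1.85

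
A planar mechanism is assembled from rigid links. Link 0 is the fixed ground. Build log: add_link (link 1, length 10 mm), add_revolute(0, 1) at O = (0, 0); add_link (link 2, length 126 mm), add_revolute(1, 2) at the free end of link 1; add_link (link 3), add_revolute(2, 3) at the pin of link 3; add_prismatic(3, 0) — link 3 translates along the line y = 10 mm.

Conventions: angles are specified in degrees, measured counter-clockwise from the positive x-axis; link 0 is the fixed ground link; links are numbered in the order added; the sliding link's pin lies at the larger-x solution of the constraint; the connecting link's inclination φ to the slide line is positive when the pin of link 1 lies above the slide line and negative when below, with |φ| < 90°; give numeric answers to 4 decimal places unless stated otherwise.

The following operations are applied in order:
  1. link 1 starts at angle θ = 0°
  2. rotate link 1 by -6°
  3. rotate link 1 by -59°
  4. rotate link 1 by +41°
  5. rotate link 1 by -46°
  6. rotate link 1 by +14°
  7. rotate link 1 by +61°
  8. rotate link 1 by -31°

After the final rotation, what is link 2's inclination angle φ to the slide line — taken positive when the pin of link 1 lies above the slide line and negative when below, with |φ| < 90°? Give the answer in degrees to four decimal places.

geometry: r = 10 mm, L = 126 mm, e = 10 mm; θ starts at 0°
rotate link 1 by -6°: θ ← 0° -6° = -6°
rotate link 1 by -59°: θ ← -6° -59° = -65°
rotate link 1 by +41°: θ ← -65° +41° = -24°
rotate link 1 by -46°: θ ← -24° -46° = -70°
rotate link 1 by +14°: θ ← -70° +14° = -56°
rotate link 1 by +61°: θ ← -56° +61° = 5°
rotate link 1 by -31°: θ ← 5° -31° = -26°
h = r sin θ − e = -4.383711 − 10 = -14.383711
sin φ = h / L = -14.383711 / 126 = -0.11415644
φ = arcsin(-0.11415644) = -6.554972°

-6.5550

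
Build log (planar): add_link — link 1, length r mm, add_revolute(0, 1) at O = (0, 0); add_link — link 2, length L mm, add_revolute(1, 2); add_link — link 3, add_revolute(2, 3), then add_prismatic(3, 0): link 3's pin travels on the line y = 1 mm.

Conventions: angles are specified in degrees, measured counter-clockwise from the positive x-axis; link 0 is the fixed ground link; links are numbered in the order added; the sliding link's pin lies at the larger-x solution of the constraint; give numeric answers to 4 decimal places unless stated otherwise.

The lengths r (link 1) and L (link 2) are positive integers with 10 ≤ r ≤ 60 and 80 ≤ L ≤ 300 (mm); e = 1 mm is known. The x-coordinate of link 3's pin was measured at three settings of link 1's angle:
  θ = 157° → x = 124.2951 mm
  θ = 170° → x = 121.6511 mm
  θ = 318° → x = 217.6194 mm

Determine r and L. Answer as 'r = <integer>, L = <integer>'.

constraint per measurement: (x − r cos θ)² + (r sin θ − e)² = L²
subtracting the θ₁ and θ₂ equations cancels the r² and L² terms:
r = (x₁² − x₂²) / (2[(x₁cos θ₁ + e sin θ₁) − (x₂cos θ₂ + e sin θ₂)]) = 58.0009 → r = 58
L² = (x₁ − r cos θ₁)² + (r sin θ₁ − e)² = 32040.9992 → L = 179.0000 → L = 179
check at θ₃=318°: x = 217.6194 (printed 217.6194) ✓

r = 58, L = 179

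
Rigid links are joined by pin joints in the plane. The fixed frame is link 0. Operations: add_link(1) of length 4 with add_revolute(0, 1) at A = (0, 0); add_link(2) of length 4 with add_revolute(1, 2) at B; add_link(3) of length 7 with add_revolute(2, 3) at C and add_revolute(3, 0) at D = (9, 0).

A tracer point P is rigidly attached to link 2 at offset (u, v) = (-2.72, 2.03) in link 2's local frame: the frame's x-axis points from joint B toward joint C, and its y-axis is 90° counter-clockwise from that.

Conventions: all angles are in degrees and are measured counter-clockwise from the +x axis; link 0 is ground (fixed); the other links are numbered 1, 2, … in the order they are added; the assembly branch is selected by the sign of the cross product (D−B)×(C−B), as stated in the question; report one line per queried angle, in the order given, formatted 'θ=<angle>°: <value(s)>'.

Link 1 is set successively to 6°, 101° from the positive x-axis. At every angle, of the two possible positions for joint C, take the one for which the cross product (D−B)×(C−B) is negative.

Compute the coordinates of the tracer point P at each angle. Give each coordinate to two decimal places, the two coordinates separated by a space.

A=(0,0), D=(9.00,0)
θ=6°: B = A + 4.00·(cos6°, sin6°) = (3.9781, 0.4181)
θ=6°: |BD| = 5.0393
θ=6°: circle(B,4.00) ∩ circle(D,7.00): a=-0.7546, h=3.9282
θ=6°:   candidates: C₊=(3.5520,4.3954) cross=19.795; C₋=(2.9001,-3.4339) cross=-19.795
θ=6°:   branch - wants cross < 0 → take C=(2.9001,-3.4339) (cross=-19.795)
θ=6°: ex = (C−B)/|BC| = (-0.2695,-0.9630); ey = (0.9630,-0.2695)
θ=6°: P = B + -2.72·ex + 2.03·ey = (6.6660,2.4904)
θ=101°: B = A + 4.00·(cos101°, sin101°) = (-0.7632, 3.9265)
θ=101°: |BD| = 10.5232
θ=101°: circle(B,4.00) ∩ circle(D,7.00): a=3.6937, h=1.5352
θ=101°:   candidates: C₊=(3.2365,3.9727) cross=16.156; C₋=(2.0908,1.1239) cross=-16.156
θ=101°:   branch - wants cross < 0 → take C=(2.0908,1.1239) (cross=-16.156)
θ=101°: ex = (C−B)/|BC| = (0.7135,-0.7006); ey = (0.7006,0.7135)
θ=101°: P = B + -2.72·ex + 2.03·ey = (-1.2817,7.2807)

θ=6°: 6.67 2.49
θ=101°: -1.28 7.28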